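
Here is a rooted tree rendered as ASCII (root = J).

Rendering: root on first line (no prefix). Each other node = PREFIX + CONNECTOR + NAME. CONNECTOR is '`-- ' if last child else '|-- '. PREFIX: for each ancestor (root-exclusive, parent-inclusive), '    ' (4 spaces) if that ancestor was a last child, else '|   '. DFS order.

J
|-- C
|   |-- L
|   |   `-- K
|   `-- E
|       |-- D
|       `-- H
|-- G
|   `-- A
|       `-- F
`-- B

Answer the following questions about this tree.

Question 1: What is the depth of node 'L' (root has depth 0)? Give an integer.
Answer: 2

Derivation:
Path from root to L: J -> C -> L
Depth = number of edges = 2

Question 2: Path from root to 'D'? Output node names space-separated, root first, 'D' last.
Answer: J C E D

Derivation:
Walk down from root: J -> C -> E -> D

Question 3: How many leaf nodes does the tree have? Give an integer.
Answer: 5

Derivation:
Leaves (nodes with no children): B, D, F, H, K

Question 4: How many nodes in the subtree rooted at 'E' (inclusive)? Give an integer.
Answer: 3

Derivation:
Subtree rooted at E contains: D, E, H
Count = 3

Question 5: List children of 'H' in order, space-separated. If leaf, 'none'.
Answer: none

Derivation:
Node H's children (from adjacency): (leaf)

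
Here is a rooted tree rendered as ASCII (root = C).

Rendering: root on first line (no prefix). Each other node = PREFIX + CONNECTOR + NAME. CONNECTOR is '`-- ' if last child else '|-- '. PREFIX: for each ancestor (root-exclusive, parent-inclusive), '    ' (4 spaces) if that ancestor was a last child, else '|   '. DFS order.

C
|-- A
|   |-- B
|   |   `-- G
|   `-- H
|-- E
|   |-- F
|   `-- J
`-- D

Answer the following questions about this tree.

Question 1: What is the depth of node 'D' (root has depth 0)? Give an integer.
Path from root to D: C -> D
Depth = number of edges = 1

Answer: 1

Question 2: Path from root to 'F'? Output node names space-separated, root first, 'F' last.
Walk down from root: C -> E -> F

Answer: C E F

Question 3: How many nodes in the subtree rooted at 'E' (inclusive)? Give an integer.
Answer: 3

Derivation:
Subtree rooted at E contains: E, F, J
Count = 3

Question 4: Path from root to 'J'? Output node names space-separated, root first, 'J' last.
Answer: C E J

Derivation:
Walk down from root: C -> E -> J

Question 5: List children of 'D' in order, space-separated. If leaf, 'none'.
Node D's children (from adjacency): (leaf)

Answer: none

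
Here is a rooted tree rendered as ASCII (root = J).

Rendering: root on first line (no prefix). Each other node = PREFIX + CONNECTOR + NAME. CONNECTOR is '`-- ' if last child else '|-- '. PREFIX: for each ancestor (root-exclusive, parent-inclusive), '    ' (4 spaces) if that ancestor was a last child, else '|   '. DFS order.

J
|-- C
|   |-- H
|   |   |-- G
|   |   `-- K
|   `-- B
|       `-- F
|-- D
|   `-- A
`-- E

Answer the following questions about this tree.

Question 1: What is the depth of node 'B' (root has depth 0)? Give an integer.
Answer: 2

Derivation:
Path from root to B: J -> C -> B
Depth = number of edges = 2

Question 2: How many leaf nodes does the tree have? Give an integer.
Answer: 5

Derivation:
Leaves (nodes with no children): A, E, F, G, K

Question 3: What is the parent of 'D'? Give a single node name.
Answer: J

Derivation:
Scan adjacency: D appears as child of J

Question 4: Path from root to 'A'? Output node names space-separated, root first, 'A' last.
Walk down from root: J -> D -> A

Answer: J D A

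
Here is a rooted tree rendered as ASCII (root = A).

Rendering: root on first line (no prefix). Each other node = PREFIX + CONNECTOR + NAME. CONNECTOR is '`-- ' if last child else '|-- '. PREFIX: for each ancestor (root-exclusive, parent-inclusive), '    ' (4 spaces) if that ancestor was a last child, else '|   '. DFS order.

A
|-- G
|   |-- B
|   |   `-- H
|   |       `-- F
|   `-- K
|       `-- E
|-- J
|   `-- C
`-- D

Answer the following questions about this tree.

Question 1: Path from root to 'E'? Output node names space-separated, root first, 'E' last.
Walk down from root: A -> G -> K -> E

Answer: A G K E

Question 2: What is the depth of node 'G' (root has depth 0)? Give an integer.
Path from root to G: A -> G
Depth = number of edges = 1

Answer: 1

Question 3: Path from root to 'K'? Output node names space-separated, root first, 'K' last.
Answer: A G K

Derivation:
Walk down from root: A -> G -> K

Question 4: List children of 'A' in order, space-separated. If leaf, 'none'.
Answer: G J D

Derivation:
Node A's children (from adjacency): G, J, D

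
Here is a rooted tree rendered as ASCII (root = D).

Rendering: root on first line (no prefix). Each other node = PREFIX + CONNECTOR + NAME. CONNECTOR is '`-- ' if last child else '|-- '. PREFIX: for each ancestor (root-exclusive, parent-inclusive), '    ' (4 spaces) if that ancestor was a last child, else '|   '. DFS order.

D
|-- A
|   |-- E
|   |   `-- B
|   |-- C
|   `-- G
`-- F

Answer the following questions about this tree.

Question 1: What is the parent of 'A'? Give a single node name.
Scan adjacency: A appears as child of D

Answer: D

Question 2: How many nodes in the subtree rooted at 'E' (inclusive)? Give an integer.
Subtree rooted at E contains: B, E
Count = 2

Answer: 2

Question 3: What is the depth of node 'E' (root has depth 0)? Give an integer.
Path from root to E: D -> A -> E
Depth = number of edges = 2

Answer: 2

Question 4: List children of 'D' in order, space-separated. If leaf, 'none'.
Node D's children (from adjacency): A, F

Answer: A F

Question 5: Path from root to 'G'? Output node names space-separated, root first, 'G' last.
Answer: D A G

Derivation:
Walk down from root: D -> A -> G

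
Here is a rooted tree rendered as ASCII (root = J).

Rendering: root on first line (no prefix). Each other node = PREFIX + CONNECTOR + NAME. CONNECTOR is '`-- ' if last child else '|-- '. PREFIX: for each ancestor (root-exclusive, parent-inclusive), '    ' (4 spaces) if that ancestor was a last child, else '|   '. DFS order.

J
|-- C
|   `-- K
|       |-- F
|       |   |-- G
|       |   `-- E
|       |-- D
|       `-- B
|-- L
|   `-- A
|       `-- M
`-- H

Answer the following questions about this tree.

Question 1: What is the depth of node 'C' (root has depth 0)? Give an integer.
Path from root to C: J -> C
Depth = number of edges = 1

Answer: 1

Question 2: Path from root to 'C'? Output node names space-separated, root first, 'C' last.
Walk down from root: J -> C

Answer: J C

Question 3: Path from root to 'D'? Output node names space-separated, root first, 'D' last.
Walk down from root: J -> C -> K -> D

Answer: J C K D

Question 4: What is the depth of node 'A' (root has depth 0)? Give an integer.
Answer: 2

Derivation:
Path from root to A: J -> L -> A
Depth = number of edges = 2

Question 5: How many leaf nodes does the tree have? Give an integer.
Answer: 6

Derivation:
Leaves (nodes with no children): B, D, E, G, H, M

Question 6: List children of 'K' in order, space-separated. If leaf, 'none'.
Node K's children (from adjacency): F, D, B

Answer: F D B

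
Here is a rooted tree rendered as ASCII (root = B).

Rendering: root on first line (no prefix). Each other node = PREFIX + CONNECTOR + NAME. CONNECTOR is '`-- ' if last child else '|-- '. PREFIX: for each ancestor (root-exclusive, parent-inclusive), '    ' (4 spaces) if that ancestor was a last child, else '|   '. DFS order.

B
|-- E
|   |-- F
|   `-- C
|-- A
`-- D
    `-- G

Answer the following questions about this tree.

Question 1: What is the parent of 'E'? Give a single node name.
Answer: B

Derivation:
Scan adjacency: E appears as child of B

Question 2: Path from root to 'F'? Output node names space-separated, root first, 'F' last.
Walk down from root: B -> E -> F

Answer: B E F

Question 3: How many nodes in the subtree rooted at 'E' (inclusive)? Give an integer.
Answer: 3

Derivation:
Subtree rooted at E contains: C, E, F
Count = 3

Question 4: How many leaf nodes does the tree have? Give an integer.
Leaves (nodes with no children): A, C, F, G

Answer: 4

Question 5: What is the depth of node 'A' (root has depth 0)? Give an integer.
Path from root to A: B -> A
Depth = number of edges = 1

Answer: 1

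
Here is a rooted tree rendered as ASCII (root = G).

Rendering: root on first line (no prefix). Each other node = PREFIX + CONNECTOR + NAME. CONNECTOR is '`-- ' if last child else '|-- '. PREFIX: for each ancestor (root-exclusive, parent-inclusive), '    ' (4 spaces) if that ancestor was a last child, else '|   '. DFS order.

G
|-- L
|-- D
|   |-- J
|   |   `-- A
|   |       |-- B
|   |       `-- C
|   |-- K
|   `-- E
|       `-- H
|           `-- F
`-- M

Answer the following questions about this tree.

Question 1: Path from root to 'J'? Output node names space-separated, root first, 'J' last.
Answer: G D J

Derivation:
Walk down from root: G -> D -> J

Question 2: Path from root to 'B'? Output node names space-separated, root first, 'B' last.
Walk down from root: G -> D -> J -> A -> B

Answer: G D J A B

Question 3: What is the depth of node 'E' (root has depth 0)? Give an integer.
Answer: 2

Derivation:
Path from root to E: G -> D -> E
Depth = number of edges = 2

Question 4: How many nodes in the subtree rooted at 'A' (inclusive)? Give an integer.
Answer: 3

Derivation:
Subtree rooted at A contains: A, B, C
Count = 3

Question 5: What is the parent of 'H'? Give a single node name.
Answer: E

Derivation:
Scan adjacency: H appears as child of E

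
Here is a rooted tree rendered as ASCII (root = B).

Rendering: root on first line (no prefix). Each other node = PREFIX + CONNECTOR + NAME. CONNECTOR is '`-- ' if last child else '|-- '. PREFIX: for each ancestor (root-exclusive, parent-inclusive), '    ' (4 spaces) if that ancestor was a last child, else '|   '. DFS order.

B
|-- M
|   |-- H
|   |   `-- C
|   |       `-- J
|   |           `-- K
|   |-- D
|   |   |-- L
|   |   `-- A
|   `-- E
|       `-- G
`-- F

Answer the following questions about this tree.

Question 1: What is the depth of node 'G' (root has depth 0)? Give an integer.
Answer: 3

Derivation:
Path from root to G: B -> M -> E -> G
Depth = number of edges = 3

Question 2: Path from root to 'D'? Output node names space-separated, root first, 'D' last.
Walk down from root: B -> M -> D

Answer: B M D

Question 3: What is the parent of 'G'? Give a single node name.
Scan adjacency: G appears as child of E

Answer: E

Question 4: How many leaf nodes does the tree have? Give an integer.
Answer: 5

Derivation:
Leaves (nodes with no children): A, F, G, K, L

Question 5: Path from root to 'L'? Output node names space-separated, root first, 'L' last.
Walk down from root: B -> M -> D -> L

Answer: B M D L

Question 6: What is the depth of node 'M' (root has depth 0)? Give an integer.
Path from root to M: B -> M
Depth = number of edges = 1

Answer: 1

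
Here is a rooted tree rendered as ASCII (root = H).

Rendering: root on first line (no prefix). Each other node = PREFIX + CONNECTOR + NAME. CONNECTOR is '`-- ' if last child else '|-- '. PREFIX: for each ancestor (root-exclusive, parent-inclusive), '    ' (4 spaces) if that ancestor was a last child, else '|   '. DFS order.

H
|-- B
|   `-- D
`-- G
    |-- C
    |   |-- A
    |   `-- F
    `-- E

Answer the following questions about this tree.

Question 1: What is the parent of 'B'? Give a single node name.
Scan adjacency: B appears as child of H

Answer: H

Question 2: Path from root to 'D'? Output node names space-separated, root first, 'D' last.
Walk down from root: H -> B -> D

Answer: H B D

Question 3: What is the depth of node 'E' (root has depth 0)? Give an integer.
Answer: 2

Derivation:
Path from root to E: H -> G -> E
Depth = number of edges = 2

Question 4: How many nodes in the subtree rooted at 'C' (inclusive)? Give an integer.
Subtree rooted at C contains: A, C, F
Count = 3

Answer: 3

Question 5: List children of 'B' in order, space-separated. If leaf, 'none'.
Node B's children (from adjacency): D

Answer: D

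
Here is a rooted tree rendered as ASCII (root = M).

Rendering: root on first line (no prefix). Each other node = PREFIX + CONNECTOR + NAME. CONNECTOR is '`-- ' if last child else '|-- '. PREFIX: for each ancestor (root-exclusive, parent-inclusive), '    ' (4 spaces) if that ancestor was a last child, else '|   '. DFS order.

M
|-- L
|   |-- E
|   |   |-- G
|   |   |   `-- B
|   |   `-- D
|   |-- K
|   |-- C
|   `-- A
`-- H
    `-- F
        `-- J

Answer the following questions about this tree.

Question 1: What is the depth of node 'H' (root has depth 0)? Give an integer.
Answer: 1

Derivation:
Path from root to H: M -> H
Depth = number of edges = 1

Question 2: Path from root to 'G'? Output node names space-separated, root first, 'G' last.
Answer: M L E G

Derivation:
Walk down from root: M -> L -> E -> G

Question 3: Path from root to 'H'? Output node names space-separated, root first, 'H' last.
Answer: M H

Derivation:
Walk down from root: M -> H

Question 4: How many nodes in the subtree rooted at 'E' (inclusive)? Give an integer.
Subtree rooted at E contains: B, D, E, G
Count = 4

Answer: 4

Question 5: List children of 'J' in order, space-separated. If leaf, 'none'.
Answer: none

Derivation:
Node J's children (from adjacency): (leaf)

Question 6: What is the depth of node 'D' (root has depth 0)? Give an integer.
Answer: 3

Derivation:
Path from root to D: M -> L -> E -> D
Depth = number of edges = 3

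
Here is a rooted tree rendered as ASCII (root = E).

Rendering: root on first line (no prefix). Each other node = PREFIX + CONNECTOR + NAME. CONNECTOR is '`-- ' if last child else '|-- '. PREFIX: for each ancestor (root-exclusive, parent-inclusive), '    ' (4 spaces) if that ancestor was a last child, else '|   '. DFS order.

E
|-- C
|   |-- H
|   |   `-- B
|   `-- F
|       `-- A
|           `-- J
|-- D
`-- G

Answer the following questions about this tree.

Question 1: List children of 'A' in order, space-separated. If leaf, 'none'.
Node A's children (from adjacency): J

Answer: J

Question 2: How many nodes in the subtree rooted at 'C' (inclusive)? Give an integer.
Answer: 6

Derivation:
Subtree rooted at C contains: A, B, C, F, H, J
Count = 6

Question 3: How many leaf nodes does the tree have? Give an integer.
Answer: 4

Derivation:
Leaves (nodes with no children): B, D, G, J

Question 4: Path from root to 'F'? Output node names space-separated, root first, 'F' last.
Answer: E C F

Derivation:
Walk down from root: E -> C -> F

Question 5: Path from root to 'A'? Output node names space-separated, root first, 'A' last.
Walk down from root: E -> C -> F -> A

Answer: E C F A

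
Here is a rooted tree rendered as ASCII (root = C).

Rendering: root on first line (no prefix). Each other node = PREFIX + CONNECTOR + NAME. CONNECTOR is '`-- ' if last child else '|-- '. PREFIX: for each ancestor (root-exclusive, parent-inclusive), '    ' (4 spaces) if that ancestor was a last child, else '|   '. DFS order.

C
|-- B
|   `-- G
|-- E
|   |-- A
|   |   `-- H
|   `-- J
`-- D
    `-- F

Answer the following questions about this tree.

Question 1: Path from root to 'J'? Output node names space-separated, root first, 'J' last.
Answer: C E J

Derivation:
Walk down from root: C -> E -> J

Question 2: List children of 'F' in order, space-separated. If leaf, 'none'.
Node F's children (from adjacency): (leaf)

Answer: none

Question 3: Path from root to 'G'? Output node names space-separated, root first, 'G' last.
Answer: C B G

Derivation:
Walk down from root: C -> B -> G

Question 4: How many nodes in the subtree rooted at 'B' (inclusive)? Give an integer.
Answer: 2

Derivation:
Subtree rooted at B contains: B, G
Count = 2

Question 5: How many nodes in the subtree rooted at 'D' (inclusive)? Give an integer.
Subtree rooted at D contains: D, F
Count = 2

Answer: 2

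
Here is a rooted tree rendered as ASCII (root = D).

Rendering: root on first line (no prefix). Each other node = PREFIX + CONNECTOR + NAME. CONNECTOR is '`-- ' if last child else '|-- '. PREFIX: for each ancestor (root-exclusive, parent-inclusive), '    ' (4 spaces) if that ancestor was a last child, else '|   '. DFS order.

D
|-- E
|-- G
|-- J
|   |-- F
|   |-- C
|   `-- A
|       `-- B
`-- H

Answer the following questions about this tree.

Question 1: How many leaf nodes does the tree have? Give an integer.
Answer: 6

Derivation:
Leaves (nodes with no children): B, C, E, F, G, H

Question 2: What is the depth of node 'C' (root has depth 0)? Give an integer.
Path from root to C: D -> J -> C
Depth = number of edges = 2

Answer: 2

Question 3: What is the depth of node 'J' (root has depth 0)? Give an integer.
Path from root to J: D -> J
Depth = number of edges = 1

Answer: 1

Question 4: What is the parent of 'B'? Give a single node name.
Scan adjacency: B appears as child of A

Answer: A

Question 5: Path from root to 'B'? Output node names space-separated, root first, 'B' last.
Walk down from root: D -> J -> A -> B

Answer: D J A B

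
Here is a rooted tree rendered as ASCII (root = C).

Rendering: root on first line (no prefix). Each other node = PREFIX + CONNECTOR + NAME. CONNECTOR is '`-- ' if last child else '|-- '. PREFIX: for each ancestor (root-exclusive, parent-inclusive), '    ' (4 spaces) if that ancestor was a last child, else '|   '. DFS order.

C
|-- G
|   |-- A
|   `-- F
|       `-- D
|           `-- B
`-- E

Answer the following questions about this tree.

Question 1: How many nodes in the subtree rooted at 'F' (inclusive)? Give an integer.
Answer: 3

Derivation:
Subtree rooted at F contains: B, D, F
Count = 3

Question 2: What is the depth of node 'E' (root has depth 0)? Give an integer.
Answer: 1

Derivation:
Path from root to E: C -> E
Depth = number of edges = 1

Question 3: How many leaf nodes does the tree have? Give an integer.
Answer: 3

Derivation:
Leaves (nodes with no children): A, B, E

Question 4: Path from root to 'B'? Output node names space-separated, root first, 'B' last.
Answer: C G F D B

Derivation:
Walk down from root: C -> G -> F -> D -> B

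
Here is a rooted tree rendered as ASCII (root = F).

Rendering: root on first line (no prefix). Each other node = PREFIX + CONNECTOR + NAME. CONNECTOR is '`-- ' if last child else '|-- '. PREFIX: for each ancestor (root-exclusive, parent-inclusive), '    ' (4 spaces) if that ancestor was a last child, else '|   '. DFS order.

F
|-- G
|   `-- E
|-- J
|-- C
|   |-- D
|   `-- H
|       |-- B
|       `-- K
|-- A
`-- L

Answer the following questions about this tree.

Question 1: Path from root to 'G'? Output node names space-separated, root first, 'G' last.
Walk down from root: F -> G

Answer: F G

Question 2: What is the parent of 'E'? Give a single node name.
Answer: G

Derivation:
Scan adjacency: E appears as child of G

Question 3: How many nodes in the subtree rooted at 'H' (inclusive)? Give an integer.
Subtree rooted at H contains: B, H, K
Count = 3

Answer: 3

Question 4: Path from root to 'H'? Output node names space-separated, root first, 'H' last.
Walk down from root: F -> C -> H

Answer: F C H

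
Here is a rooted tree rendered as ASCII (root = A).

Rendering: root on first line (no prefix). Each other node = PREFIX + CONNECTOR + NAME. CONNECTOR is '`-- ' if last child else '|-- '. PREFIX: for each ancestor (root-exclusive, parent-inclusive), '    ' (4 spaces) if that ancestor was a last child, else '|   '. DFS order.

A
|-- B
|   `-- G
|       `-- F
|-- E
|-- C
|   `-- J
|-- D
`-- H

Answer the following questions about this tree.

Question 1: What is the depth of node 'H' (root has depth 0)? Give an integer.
Path from root to H: A -> H
Depth = number of edges = 1

Answer: 1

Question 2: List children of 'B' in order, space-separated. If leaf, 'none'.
Node B's children (from adjacency): G

Answer: G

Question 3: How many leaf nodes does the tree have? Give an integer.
Answer: 5

Derivation:
Leaves (nodes with no children): D, E, F, H, J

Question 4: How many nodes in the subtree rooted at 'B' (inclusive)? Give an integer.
Subtree rooted at B contains: B, F, G
Count = 3

Answer: 3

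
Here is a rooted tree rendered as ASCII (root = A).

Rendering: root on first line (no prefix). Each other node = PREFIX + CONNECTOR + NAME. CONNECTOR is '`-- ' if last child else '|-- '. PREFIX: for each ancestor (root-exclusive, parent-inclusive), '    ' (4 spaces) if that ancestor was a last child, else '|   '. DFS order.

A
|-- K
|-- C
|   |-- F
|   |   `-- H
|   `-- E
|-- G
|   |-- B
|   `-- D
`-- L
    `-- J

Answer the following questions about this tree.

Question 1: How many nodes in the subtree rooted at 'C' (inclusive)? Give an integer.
Subtree rooted at C contains: C, E, F, H
Count = 4

Answer: 4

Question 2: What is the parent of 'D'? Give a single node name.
Answer: G

Derivation:
Scan adjacency: D appears as child of G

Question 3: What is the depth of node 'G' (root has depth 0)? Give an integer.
Answer: 1

Derivation:
Path from root to G: A -> G
Depth = number of edges = 1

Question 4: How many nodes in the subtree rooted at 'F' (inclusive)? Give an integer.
Answer: 2

Derivation:
Subtree rooted at F contains: F, H
Count = 2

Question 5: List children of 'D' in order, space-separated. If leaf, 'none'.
Node D's children (from adjacency): (leaf)

Answer: none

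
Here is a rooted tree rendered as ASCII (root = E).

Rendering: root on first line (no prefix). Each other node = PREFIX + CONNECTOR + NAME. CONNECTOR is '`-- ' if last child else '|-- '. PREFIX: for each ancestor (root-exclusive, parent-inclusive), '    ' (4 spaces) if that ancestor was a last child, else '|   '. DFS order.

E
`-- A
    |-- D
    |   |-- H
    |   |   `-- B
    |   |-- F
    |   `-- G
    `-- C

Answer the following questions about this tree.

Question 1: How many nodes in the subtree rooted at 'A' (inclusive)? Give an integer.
Subtree rooted at A contains: A, B, C, D, F, G, H
Count = 7

Answer: 7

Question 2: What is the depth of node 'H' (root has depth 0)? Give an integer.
Answer: 3

Derivation:
Path from root to H: E -> A -> D -> H
Depth = number of edges = 3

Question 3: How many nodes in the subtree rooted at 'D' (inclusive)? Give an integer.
Answer: 5

Derivation:
Subtree rooted at D contains: B, D, F, G, H
Count = 5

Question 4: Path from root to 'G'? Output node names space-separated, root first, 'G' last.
Answer: E A D G

Derivation:
Walk down from root: E -> A -> D -> G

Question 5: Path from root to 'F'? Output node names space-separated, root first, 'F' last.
Walk down from root: E -> A -> D -> F

Answer: E A D F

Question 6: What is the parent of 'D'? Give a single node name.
Scan adjacency: D appears as child of A

Answer: A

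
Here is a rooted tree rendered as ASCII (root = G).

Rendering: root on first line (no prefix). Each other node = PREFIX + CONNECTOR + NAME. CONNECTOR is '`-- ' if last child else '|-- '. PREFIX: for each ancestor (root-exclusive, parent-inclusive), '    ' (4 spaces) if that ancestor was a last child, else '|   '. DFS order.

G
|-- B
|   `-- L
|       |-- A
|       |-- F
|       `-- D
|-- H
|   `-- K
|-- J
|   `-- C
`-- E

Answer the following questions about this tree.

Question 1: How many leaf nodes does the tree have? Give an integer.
Leaves (nodes with no children): A, C, D, E, F, K

Answer: 6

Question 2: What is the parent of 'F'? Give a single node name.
Scan adjacency: F appears as child of L

Answer: L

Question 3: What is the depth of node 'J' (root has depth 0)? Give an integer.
Path from root to J: G -> J
Depth = number of edges = 1

Answer: 1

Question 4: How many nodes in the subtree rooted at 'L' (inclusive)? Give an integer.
Answer: 4

Derivation:
Subtree rooted at L contains: A, D, F, L
Count = 4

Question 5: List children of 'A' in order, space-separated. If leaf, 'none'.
Node A's children (from adjacency): (leaf)

Answer: none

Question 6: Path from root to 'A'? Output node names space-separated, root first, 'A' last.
Answer: G B L A

Derivation:
Walk down from root: G -> B -> L -> A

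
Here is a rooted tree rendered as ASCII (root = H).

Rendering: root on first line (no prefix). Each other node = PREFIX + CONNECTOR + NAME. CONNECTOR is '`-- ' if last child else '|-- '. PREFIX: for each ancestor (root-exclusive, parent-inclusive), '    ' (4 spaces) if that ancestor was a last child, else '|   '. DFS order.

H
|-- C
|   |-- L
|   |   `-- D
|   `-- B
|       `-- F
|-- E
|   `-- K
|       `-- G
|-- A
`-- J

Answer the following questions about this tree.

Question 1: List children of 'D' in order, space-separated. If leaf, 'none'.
Node D's children (from adjacency): (leaf)

Answer: none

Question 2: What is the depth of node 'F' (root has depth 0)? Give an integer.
Answer: 3

Derivation:
Path from root to F: H -> C -> B -> F
Depth = number of edges = 3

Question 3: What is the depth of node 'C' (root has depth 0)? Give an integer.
Answer: 1

Derivation:
Path from root to C: H -> C
Depth = number of edges = 1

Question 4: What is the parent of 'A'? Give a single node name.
Scan adjacency: A appears as child of H

Answer: H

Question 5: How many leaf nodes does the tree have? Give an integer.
Leaves (nodes with no children): A, D, F, G, J

Answer: 5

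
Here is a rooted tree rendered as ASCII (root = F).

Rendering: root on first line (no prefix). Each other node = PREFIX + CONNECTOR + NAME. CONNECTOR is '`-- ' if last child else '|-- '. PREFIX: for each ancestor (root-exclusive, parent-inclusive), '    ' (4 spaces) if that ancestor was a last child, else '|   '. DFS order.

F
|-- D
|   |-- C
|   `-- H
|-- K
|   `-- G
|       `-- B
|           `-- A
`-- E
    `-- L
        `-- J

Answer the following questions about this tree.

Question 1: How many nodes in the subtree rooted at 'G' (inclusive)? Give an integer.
Answer: 3

Derivation:
Subtree rooted at G contains: A, B, G
Count = 3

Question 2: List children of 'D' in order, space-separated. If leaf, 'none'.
Node D's children (from adjacency): C, H

Answer: C H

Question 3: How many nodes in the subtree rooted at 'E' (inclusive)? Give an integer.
Subtree rooted at E contains: E, J, L
Count = 3

Answer: 3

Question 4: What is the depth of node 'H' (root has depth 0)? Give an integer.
Path from root to H: F -> D -> H
Depth = number of edges = 2

Answer: 2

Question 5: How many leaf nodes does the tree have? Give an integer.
Answer: 4

Derivation:
Leaves (nodes with no children): A, C, H, J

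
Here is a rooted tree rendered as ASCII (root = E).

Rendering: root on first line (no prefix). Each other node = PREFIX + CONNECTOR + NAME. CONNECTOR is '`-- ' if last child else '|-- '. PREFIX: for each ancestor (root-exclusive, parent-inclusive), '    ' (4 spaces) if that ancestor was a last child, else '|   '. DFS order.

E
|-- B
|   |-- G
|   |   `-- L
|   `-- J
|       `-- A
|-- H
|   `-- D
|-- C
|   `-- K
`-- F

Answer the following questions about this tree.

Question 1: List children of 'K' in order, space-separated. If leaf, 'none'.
Node K's children (from adjacency): (leaf)

Answer: none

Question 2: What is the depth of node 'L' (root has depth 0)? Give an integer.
Path from root to L: E -> B -> G -> L
Depth = number of edges = 3

Answer: 3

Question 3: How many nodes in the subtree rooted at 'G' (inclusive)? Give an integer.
Subtree rooted at G contains: G, L
Count = 2

Answer: 2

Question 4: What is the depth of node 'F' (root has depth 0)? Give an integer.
Path from root to F: E -> F
Depth = number of edges = 1

Answer: 1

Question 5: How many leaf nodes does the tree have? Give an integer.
Answer: 5

Derivation:
Leaves (nodes with no children): A, D, F, K, L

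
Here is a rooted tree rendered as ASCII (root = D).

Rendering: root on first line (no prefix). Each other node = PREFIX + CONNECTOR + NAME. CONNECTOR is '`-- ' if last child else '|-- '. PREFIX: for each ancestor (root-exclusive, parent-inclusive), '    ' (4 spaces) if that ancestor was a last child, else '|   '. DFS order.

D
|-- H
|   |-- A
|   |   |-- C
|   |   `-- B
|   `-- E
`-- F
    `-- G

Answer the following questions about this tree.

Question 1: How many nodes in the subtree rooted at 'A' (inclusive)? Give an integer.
Subtree rooted at A contains: A, B, C
Count = 3

Answer: 3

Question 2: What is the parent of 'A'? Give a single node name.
Answer: H

Derivation:
Scan adjacency: A appears as child of H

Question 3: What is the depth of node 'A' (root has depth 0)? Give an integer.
Path from root to A: D -> H -> A
Depth = number of edges = 2

Answer: 2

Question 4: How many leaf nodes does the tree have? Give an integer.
Leaves (nodes with no children): B, C, E, G

Answer: 4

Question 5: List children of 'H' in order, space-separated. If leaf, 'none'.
Node H's children (from adjacency): A, E

Answer: A E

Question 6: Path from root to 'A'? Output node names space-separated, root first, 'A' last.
Answer: D H A

Derivation:
Walk down from root: D -> H -> A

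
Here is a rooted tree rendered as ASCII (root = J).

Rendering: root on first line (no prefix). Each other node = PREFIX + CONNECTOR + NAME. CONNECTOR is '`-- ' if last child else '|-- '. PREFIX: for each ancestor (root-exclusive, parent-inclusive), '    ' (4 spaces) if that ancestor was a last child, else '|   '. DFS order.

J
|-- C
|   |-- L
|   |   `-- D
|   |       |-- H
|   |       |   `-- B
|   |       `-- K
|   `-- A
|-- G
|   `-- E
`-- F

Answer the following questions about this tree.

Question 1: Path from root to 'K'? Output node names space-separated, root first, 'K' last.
Answer: J C L D K

Derivation:
Walk down from root: J -> C -> L -> D -> K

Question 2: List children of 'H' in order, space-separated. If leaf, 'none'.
Answer: B

Derivation:
Node H's children (from adjacency): B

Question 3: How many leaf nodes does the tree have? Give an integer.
Answer: 5

Derivation:
Leaves (nodes with no children): A, B, E, F, K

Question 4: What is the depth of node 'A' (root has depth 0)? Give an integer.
Answer: 2

Derivation:
Path from root to A: J -> C -> A
Depth = number of edges = 2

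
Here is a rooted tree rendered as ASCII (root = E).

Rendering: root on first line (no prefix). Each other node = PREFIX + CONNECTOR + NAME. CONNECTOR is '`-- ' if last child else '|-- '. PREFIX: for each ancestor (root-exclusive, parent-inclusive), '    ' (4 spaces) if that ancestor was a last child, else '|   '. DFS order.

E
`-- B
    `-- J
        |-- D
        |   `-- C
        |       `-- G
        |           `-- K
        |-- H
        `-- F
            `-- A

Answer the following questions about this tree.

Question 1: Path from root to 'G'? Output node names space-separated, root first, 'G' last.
Answer: E B J D C G

Derivation:
Walk down from root: E -> B -> J -> D -> C -> G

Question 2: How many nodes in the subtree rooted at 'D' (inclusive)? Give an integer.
Answer: 4

Derivation:
Subtree rooted at D contains: C, D, G, K
Count = 4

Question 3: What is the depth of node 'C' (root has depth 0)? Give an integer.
Answer: 4

Derivation:
Path from root to C: E -> B -> J -> D -> C
Depth = number of edges = 4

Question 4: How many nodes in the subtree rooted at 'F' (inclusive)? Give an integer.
Subtree rooted at F contains: A, F
Count = 2

Answer: 2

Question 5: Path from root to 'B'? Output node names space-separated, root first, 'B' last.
Walk down from root: E -> B

Answer: E B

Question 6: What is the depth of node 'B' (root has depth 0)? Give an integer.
Path from root to B: E -> B
Depth = number of edges = 1

Answer: 1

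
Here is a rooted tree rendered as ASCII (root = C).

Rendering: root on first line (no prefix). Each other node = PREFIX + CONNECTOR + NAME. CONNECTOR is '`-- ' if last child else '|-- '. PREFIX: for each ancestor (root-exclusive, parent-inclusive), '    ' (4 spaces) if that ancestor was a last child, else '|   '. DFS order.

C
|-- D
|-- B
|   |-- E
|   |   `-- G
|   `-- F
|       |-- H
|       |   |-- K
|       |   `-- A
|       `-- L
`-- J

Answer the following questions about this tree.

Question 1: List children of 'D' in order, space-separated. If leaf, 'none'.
Answer: none

Derivation:
Node D's children (from adjacency): (leaf)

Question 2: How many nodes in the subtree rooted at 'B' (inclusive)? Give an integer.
Answer: 8

Derivation:
Subtree rooted at B contains: A, B, E, F, G, H, K, L
Count = 8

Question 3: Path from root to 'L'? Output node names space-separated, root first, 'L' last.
Answer: C B F L

Derivation:
Walk down from root: C -> B -> F -> L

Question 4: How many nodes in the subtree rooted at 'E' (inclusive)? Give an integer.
Answer: 2

Derivation:
Subtree rooted at E contains: E, G
Count = 2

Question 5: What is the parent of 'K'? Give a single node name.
Scan adjacency: K appears as child of H

Answer: H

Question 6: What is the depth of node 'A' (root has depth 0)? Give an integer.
Path from root to A: C -> B -> F -> H -> A
Depth = number of edges = 4

Answer: 4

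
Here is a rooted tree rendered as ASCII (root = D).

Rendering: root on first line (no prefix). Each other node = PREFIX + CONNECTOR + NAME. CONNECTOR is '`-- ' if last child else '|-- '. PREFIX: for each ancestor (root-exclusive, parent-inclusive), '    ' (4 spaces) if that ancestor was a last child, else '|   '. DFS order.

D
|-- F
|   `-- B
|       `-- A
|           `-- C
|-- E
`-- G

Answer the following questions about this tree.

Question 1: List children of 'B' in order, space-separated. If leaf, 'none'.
Answer: A

Derivation:
Node B's children (from adjacency): A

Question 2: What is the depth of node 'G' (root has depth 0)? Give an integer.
Path from root to G: D -> G
Depth = number of edges = 1

Answer: 1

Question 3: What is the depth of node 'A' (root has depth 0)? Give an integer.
Answer: 3

Derivation:
Path from root to A: D -> F -> B -> A
Depth = number of edges = 3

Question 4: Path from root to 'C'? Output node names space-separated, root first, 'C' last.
Answer: D F B A C

Derivation:
Walk down from root: D -> F -> B -> A -> C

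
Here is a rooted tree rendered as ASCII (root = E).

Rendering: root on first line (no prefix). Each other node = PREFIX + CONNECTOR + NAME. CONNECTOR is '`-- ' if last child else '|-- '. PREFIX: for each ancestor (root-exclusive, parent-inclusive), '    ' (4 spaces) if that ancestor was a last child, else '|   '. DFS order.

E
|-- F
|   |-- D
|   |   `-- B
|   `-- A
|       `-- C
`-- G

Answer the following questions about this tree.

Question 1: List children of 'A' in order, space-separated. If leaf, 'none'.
Answer: C

Derivation:
Node A's children (from adjacency): C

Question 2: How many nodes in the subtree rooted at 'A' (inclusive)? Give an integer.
Answer: 2

Derivation:
Subtree rooted at A contains: A, C
Count = 2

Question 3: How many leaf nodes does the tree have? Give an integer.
Leaves (nodes with no children): B, C, G

Answer: 3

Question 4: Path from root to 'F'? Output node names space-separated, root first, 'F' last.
Answer: E F

Derivation:
Walk down from root: E -> F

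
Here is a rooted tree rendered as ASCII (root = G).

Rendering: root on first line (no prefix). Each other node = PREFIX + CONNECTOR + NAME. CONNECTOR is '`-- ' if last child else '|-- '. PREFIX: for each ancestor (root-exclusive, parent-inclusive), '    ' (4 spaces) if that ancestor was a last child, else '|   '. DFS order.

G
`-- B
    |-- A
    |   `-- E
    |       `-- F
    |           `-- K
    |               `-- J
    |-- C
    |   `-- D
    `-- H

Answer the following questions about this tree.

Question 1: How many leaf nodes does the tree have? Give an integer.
Leaves (nodes with no children): D, H, J

Answer: 3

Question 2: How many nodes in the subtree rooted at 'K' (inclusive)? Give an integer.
Subtree rooted at K contains: J, K
Count = 2

Answer: 2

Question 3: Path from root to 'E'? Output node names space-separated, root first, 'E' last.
Walk down from root: G -> B -> A -> E

Answer: G B A E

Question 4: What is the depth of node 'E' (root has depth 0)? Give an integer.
Answer: 3

Derivation:
Path from root to E: G -> B -> A -> E
Depth = number of edges = 3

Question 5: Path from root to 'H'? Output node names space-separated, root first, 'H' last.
Walk down from root: G -> B -> H

Answer: G B H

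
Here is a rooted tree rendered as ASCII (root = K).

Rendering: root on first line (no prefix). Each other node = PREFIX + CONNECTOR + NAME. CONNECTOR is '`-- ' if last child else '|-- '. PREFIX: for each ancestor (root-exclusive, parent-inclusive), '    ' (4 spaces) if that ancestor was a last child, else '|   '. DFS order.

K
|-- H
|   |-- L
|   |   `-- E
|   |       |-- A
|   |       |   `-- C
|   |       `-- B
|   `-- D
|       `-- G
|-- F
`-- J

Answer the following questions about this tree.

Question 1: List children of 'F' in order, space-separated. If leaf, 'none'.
Answer: none

Derivation:
Node F's children (from adjacency): (leaf)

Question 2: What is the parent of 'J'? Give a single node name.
Answer: K

Derivation:
Scan adjacency: J appears as child of K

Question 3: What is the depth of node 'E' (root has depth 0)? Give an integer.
Path from root to E: K -> H -> L -> E
Depth = number of edges = 3

Answer: 3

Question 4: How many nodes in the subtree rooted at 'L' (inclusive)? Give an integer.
Answer: 5

Derivation:
Subtree rooted at L contains: A, B, C, E, L
Count = 5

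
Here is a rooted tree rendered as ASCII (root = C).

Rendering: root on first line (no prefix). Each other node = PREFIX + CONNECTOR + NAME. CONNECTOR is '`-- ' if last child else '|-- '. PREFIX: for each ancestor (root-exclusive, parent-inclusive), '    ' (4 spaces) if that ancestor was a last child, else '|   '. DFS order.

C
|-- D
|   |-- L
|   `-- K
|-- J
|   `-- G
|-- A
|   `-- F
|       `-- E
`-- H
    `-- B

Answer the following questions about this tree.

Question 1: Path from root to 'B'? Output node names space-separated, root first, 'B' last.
Answer: C H B

Derivation:
Walk down from root: C -> H -> B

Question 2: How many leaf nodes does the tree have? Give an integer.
Leaves (nodes with no children): B, E, G, K, L

Answer: 5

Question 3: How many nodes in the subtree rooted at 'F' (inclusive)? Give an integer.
Answer: 2

Derivation:
Subtree rooted at F contains: E, F
Count = 2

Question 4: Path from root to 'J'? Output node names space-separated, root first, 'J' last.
Walk down from root: C -> J

Answer: C J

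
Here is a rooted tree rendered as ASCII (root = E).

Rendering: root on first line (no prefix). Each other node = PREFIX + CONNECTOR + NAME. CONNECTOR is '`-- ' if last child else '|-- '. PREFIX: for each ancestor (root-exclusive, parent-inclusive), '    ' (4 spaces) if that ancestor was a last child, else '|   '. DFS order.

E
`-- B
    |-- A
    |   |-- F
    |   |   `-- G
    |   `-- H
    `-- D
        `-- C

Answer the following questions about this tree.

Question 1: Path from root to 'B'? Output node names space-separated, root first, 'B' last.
Answer: E B

Derivation:
Walk down from root: E -> B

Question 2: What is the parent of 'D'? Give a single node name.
Scan adjacency: D appears as child of B

Answer: B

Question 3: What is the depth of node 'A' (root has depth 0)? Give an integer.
Path from root to A: E -> B -> A
Depth = number of edges = 2

Answer: 2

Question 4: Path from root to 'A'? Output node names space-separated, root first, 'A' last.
Answer: E B A

Derivation:
Walk down from root: E -> B -> A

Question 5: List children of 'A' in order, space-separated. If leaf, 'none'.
Node A's children (from adjacency): F, H

Answer: F H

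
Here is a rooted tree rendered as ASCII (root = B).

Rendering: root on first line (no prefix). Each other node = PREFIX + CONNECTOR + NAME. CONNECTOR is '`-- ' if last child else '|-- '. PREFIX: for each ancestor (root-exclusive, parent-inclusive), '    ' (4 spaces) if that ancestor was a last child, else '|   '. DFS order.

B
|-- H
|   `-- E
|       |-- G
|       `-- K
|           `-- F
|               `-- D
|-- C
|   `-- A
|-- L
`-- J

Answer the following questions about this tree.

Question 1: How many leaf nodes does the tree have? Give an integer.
Leaves (nodes with no children): A, D, G, J, L

Answer: 5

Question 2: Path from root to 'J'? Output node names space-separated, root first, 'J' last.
Walk down from root: B -> J

Answer: B J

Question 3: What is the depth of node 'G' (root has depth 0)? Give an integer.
Answer: 3

Derivation:
Path from root to G: B -> H -> E -> G
Depth = number of edges = 3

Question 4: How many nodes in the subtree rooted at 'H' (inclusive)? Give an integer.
Answer: 6

Derivation:
Subtree rooted at H contains: D, E, F, G, H, K
Count = 6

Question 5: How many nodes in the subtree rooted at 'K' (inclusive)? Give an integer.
Answer: 3

Derivation:
Subtree rooted at K contains: D, F, K
Count = 3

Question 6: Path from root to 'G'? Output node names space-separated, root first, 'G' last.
Walk down from root: B -> H -> E -> G

Answer: B H E G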